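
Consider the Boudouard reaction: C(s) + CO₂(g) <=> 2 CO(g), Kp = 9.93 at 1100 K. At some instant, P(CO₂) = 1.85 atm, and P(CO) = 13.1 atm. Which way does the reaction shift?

(C is a pure solid — omitted from Qp.)
Qp = P(CO)² / P(CO₂) = (13.1)² / (1.85) = 92.8
Qp = 92.8 > Kp = 9.93, so the reverse reaction proceeds.

toward reactants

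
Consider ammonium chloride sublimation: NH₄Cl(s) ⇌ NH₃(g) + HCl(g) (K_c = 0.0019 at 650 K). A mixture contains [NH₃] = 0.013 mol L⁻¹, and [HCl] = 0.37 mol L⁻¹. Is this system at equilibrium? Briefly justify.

(NH₄Cl is a pure solid — omitted from Q_c.)
Q_c = [NH₃]·[HCl] = (0.013)·(0.37) = 0.0048
Q_c = 0.0048 > K_c = 0.0019: net reverse reaction.

no; Q > K, reaction proceeds in reverse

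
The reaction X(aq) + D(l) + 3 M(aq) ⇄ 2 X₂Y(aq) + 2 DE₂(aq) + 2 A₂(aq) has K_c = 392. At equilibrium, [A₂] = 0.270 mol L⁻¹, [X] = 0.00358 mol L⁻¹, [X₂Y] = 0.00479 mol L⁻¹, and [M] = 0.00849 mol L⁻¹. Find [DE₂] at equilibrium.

(D is a pure liquid — omitted from K_c.)
At equilibrium, K_c = [X₂Y]²·[DE₂]²·[A₂]² / ([X]·[M]³) = 392.
(0.00479)²·([DE₂])²·(0.270)² / ((0.00358)·(0.00849)³) = 392
[DE₂]² = 0.513 ⇒ [DE₂] = 0.717 mol L⁻¹

[DE₂] = 0.717 mol L⁻¹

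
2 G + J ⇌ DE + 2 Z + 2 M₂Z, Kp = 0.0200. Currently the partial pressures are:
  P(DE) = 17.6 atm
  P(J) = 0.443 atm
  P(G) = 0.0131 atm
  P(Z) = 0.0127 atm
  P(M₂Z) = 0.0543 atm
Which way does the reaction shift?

toward reactants

Qp = P(DE)·P(Z)²·P(M₂Z)² / (P(G)²·P(J)) = (17.6)·(0.0127)²·(0.0543)² / ((0.0131)²·(0.443)) = 0.110
Qp = 0.110 > Kp = 0.0200, so the reverse reaction proceeds.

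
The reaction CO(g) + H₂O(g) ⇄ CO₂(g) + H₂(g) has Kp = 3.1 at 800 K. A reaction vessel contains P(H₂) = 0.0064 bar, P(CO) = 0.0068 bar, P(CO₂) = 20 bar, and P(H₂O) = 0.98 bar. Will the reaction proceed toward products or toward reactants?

in the reverse direction

Qp = P(CO₂)·P(H₂) / (P(CO)·P(H₂O)) = (20)·(0.0064) / ((0.0068)·(0.98)) = 19
Qp = 19 > Kp = 3.1, so the reverse reaction proceeds.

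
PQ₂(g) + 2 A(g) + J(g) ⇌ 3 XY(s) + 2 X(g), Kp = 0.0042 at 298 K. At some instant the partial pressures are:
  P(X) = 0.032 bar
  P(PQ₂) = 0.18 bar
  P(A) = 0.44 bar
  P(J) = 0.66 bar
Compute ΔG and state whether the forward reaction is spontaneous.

(XY is a pure solid — omitted from Qp.)
Qp = P(X)² / (P(PQ₂)·P(A)²·P(J)) = (0.032)² / ((0.18)·(0.44)²·(0.66)) = 0.0445
ΔG = RT ln(Qp/Kp) = (8.314 J mol⁻¹ K⁻¹)(298 K) × ln(0.0445/0.0042)
   = (2.478 kJ/mol)(2.360) = 5.85 kJ/mol
ΔG > 0, so the forward reaction is non-spontaneous (proceeds in reverse).

ΔG = 5.85 kJ/mol; the forward reaction is non-spontaneous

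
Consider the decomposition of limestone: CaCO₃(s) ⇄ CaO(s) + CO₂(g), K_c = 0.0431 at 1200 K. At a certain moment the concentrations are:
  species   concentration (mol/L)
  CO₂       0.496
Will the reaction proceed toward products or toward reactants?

(CaCO₃, CaO are pure solids — omitted from Q_c.)
Q_c = [CO₂] = 0.496
Q_c = 0.496 > K_c = 0.0431, so the reverse reaction proceeds.

in the reverse direction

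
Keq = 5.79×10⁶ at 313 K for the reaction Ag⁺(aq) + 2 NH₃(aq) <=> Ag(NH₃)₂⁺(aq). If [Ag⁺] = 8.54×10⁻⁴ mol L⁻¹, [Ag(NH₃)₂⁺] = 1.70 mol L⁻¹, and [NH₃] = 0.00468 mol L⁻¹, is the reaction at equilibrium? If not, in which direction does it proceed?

Q = [Ag(NH₃)₂⁺] / ([Ag⁺]·[NH₃]²) = (1.70) / ((8.54×10⁻⁴)·(0.00468)²) = 9.09×10⁷
Q = 9.09×10⁷ > Keq = 5.79×10⁶, so the reverse reaction proceeds.

to the left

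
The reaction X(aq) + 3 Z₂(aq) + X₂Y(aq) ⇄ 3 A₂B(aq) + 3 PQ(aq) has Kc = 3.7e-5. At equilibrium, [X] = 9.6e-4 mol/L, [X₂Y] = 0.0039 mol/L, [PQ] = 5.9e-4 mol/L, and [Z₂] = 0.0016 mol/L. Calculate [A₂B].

[A₂B] = 0.0014 mol/L

At equilibrium, Kc = [A₂B]³·[PQ]³ / ([X]·[Z₂]³·[X₂Y]) = 3.7e-5.
([A₂B])³·(5.9e-4)³ / ((9.6e-4)·(0.0016)³·(0.0039)) = 3.7e-5
[A₂B]³ = 2.76e-9 ⇒ [A₂B] = 0.0014 mol/L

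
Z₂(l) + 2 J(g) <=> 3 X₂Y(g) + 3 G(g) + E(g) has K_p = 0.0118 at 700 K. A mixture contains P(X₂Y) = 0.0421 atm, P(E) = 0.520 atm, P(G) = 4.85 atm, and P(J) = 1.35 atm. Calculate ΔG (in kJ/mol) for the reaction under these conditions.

ΔG = -9.20 kJ/mol

(Z₂ is a pure liquid — omitted from Q_p.)
Q_p = P(X₂Y)³·P(G)³·P(E) / P(J)² = (0.0421)³·(4.85)³·(0.520) / (1.35)² = 0.00243
ΔG = RT ln(Q_p/K_p) = (8.314 J mol⁻¹ K⁻¹)(700 K) × ln(0.00243/0.0118)
   = (5.820 kJ/mol)(-1.580) = -9.20 kJ/mol
ΔG < 0, so the forward reaction is spontaneous (proceeds forward).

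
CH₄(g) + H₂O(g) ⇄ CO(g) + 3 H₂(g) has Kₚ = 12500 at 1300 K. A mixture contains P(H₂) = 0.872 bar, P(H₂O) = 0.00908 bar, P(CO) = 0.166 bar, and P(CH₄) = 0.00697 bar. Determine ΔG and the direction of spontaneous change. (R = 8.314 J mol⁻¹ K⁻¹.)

Qₚ = P(CO)·P(H₂)³ / (P(CH₄)·P(H₂O)) = (0.166)·(0.872)³ / ((0.00697)·(0.00908)) = 1740
ΔG = RT ln(Qₚ/Kₚ) = (8.314 J mol⁻¹ K⁻¹)(1300 K) × ln(1740/12500)
   = (10.81 kJ/mol)(-1.972) = -21.3 kJ/mol
ΔG < 0, so the forward reaction is spontaneous (proceeds forward).

ΔG = -21.3 kJ/mol; the forward reaction is spontaneous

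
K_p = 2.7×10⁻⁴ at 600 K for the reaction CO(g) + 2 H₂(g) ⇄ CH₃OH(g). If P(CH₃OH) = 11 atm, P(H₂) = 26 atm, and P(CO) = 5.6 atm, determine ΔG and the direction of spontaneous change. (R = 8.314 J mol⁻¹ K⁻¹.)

ΔG = 11.9 kJ/mol; the forward reaction is non-spontaneous

Q_p = P(CH₃OH) / (P(CO)·P(H₂)²) = (11) / ((5.6)·(26)²) = 0.00291
ΔG = RT ln(Q_p/K_p) = (8.314 J mol⁻¹ K⁻¹)(600 K) × ln(0.00291/2.7×10⁻⁴)
   = (4.988 kJ/mol)(2.377) = 11.9 kJ/mol
ΔG > 0, so the forward reaction is non-spontaneous (proceeds in reverse).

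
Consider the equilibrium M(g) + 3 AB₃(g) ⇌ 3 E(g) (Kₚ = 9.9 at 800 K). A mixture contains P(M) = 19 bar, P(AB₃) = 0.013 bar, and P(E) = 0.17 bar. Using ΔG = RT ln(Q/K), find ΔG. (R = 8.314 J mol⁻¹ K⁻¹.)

Qₚ = P(E)³ / (P(M)·P(AB₃)³) = (0.17)³ / ((19)·(0.013)³) = 118
ΔG = RT ln(Qₚ/Kₚ) = (8.314 J mol⁻¹ K⁻¹)(800 K) × ln(118/9.9)
   = (6.651 kJ/mol)(2.478) = 16.5 kJ/mol
ΔG > 0, so the forward reaction is non-spontaneous (proceeds in reverse).

ΔG = 16.5 kJ/mol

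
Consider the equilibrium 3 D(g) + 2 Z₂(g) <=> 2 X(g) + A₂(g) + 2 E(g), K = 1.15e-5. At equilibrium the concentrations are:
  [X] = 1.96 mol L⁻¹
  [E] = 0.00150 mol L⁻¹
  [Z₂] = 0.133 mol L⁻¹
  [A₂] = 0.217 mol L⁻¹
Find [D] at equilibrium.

[D] = 2.10 mol L⁻¹

At equilibrium, K = [X]²·[A₂]·[E]² / ([D]³·[Z₂]²) = 1.15e-5.
(1.96)²·(0.217)·(0.00150)² / (([D])³·(0.133)²) = 1.15e-5
[D]³ = 9.22 ⇒ [D] = 2.10 mol L⁻¹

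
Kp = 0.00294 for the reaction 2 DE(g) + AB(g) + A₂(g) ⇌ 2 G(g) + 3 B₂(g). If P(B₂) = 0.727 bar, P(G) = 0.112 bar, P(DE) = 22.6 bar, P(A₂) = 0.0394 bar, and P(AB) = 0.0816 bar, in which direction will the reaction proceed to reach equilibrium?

Qp = P(G)²·P(B₂)³ / (P(DE)²·P(AB)·P(A₂)) = (0.112)²·(0.727)³ / ((22.6)²·(0.0816)·(0.0394)) = 0.00294
Qp = 0.00294 = Kp, so the system is already at equilibrium.

no net change (already at equilibrium)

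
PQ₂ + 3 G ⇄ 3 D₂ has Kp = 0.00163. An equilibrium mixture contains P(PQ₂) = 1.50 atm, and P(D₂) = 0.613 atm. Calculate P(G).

At equilibrium, Kp = P(D₂)³ / (P(PQ₂)·P(G)³) = 0.00163.
(0.613)³ / ((1.50)·(P(G))³) = 0.00163
P(G)³ = 94.2 ⇒ P(G) = 4.55 atm

P(G) = 4.55 atm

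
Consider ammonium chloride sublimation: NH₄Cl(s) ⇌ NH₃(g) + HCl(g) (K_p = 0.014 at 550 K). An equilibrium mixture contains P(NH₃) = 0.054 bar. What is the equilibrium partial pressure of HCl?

(NH₄Cl is a pure solid — omitted from K_p.)
At equilibrium, K_p = P(NH₃)·P(HCl) = 0.014.
(0.054)·(P(HCl)) = 0.014
P(HCl) = 0.259 = 0.26 bar

P(HCl) = 0.26 bar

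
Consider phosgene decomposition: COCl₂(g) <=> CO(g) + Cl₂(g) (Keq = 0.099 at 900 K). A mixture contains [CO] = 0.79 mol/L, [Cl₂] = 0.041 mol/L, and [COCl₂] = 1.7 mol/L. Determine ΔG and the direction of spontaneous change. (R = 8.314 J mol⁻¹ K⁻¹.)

Q = [CO]·[Cl₂] / [COCl₂] = (0.79)·(0.041) / (1.7) = 0.0191
ΔG = RT ln(Q/Keq) = (8.314 J mol⁻¹ K⁻¹)(900 K) × ln(0.0191/0.099)
   = (7.483 kJ/mol)(-1.645) = -12.3 kJ/mol
ΔG < 0, so the forward reaction is spontaneous (proceeds forward).

ΔG = -12.3 kJ/mol; the forward reaction is spontaneous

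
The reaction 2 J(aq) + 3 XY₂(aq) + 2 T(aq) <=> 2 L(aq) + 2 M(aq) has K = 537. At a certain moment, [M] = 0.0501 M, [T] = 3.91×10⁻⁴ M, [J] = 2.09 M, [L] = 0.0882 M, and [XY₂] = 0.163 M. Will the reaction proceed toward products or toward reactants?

Q = [L]²·[M]² / ([J]²·[XY₂]³·[T]²) = (0.0882)²·(0.0501)² / ((2.09)²·(0.163)³·(3.91×10⁻⁴)²) = 6750
Q = 6750 > K = 537, so the reverse reaction proceeds.

in the reverse direction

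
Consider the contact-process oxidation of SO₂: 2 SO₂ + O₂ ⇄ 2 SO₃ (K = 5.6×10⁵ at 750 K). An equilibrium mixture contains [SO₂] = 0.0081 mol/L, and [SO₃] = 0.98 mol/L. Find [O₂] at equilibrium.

At equilibrium, K = [SO₃]² / ([SO₂]²·[O₂]) = 5.6×10⁵.
(0.98)² / ((0.0081)²·([O₂])) = 5.6×10⁵
[O₂] = 0.0261 = 0.026 mol/L

[O₂] = 0.026 mol/L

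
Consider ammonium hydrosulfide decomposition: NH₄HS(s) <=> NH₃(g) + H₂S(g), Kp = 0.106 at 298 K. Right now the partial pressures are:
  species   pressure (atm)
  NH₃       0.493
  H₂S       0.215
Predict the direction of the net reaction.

(NH₄HS is a pure solid — omitted from Qp.)
Qp = P(NH₃)·P(H₂S) = (0.493)·(0.215) = 0.106
Qp = 0.106 = Kp, so the system is already at equilibrium.

at equilibrium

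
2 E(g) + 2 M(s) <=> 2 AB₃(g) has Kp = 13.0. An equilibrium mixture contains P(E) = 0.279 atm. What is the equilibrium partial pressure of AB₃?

P(AB₃) = 1.01 atm

(M is a pure solid — omitted from Kp.)
At equilibrium, Kp = P(AB₃)² / P(E)² = 13.0.
(P(AB₃))² / (0.279)² = 13.0
P(AB₃)² = 1.01 ⇒ P(AB₃) = 1.01 atm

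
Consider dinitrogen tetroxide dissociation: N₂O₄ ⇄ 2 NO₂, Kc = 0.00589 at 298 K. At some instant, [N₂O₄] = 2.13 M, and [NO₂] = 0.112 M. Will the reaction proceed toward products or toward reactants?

no net change (already at equilibrium)

Qc = [NO₂]² / [N₂O₄] = (0.112)² / (2.13) = 0.00589
Qc = 0.00589 = Kc, so the system is already at equilibrium.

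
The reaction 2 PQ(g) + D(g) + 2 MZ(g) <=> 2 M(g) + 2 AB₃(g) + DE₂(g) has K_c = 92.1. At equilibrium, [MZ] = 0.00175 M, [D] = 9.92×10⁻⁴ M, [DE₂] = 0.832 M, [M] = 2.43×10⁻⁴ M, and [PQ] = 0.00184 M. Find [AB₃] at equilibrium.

At equilibrium, K_c = [M]²·[AB₃]²·[DE₂] / ([PQ]²·[D]·[MZ]²) = 92.1.
(2.43×10⁻⁴)²·([AB₃])²·(0.832) / ((0.00184)²·(9.92×10⁻⁴)·(0.00175)²) = 92.1
[AB₃]² = 1.93×10⁻⁵ ⇒ [AB₃] = 0.00439 M

[AB₃] = 0.00439 M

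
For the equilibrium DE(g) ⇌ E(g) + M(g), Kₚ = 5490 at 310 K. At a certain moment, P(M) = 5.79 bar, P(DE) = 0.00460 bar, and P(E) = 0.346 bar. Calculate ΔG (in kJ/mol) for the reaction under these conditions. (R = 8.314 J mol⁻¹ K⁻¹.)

Qₚ = P(E)·P(M) / P(DE) = (0.346)·(5.79) / (0.00460) = 436
ΔG = RT ln(Qₚ/Kₚ) = (8.314 J mol⁻¹ K⁻¹)(310 K) × ln(436/5490)
   = (2.577 kJ/mol)(-2.533) = -6.53 kJ/mol
ΔG < 0, so the forward reaction is spontaneous (proceeds forward).

ΔG = -6.53 kJ/mol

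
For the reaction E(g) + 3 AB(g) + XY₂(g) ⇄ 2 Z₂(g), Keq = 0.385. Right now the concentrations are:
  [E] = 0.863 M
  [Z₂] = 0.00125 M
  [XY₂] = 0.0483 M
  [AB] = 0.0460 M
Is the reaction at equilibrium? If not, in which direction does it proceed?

at equilibrium

Q = [Z₂]² / ([E]·[AB]³·[XY₂]) = (0.00125)² / ((0.863)·(0.0460)³·(0.0483)) = 0.385
Q = 0.385 = Keq, so the system is already at equilibrium.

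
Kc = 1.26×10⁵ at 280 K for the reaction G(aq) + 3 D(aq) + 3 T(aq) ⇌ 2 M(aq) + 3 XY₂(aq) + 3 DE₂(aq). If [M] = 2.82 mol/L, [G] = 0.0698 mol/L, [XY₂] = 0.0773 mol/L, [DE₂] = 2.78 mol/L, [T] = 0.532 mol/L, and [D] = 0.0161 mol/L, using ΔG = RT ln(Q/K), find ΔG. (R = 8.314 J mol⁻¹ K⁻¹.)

Qc = [M]²·[XY₂]³·[DE₂]³ / ([G]·[D]³·[T]³) = (2.82)²·(0.0773)³·(2.78)³ / ((0.0698)·(0.0161)³·(0.532)³) = 1.80×10⁶
ΔG = RT ln(Qc/Kc) = (8.314 J mol⁻¹ K⁻¹)(280 K) × ln(1.80×10⁶/1.26×10⁵)
   = (2.328 kJ/mol)(2.659) = 6.19 kJ/mol
ΔG > 0, so the forward reaction is non-spontaneous (proceeds in reverse).

ΔG = 6.19 kJ/mol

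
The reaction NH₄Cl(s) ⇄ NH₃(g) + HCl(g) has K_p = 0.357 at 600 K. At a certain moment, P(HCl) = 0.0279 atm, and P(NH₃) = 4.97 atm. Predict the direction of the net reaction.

toward products

(NH₄Cl is a pure solid — omitted from Q_p.)
Q_p = P(NH₃)·P(HCl) = (4.97)·(0.0279) = 0.139
Q_p = 0.139 < K_p = 0.357, so the forward reaction proceeds.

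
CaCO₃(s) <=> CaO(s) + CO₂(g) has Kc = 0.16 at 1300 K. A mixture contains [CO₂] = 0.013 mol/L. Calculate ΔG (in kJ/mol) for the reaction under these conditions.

(CaCO₃, CaO are pure solids — omitted from Qc.)
Qc = [CO₂] = 0.0130
ΔG = RT ln(Qc/Kc) = (8.314 J mol⁻¹ K⁻¹)(1300 K) × ln(0.0130/0.16)
   = (10.81 kJ/mol)(-2.510) = -27.1 kJ/mol
ΔG < 0, so the forward reaction is spontaneous (proceeds forward).

ΔG = -27.1 kJ/mol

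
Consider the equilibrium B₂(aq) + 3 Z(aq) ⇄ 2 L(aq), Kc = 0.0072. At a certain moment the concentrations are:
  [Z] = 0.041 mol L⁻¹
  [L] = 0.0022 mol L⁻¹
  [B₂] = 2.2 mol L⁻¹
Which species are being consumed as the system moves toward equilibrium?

L (products)

Qc = [L]² / ([B₂]·[Z]³) = (0.0022)² / ((2.2)·(0.041)³) = 0.032
Qc = 0.032 > Kc = 0.0072: net reverse reaction.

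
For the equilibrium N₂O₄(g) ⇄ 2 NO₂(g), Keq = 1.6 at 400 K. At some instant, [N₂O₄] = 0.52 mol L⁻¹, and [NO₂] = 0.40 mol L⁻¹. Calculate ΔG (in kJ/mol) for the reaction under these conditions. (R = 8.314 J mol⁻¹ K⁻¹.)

ΔG = -5.48 kJ/mol

Q = [NO₂]² / [N₂O₄] = (0.40)² / (0.52) = 0.308
ΔG = RT ln(Q/Keq) = (8.314 J mol⁻¹ K⁻¹)(400 K) × ln(0.308/1.6)
   = (3.326 kJ/mol)(-1.648) = -5.48 kJ/mol
ΔG < 0, so the forward reaction is spontaneous (proceeds forward).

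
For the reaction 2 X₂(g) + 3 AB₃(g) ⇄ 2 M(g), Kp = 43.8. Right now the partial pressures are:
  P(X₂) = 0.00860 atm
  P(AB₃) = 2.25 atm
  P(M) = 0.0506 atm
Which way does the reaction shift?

Qp = P(M)² / (P(X₂)²·P(AB₃)³) = (0.0506)² / ((0.00860)²·(2.25)³) = 3.04
Qp = 3.04 < Kp = 43.8, so the forward reaction proceeds.

in the forward direction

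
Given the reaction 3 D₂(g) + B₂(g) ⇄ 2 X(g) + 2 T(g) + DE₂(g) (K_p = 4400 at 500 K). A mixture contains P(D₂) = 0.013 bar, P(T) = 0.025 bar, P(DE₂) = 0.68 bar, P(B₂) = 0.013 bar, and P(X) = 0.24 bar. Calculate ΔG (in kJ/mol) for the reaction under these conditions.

Q_p = P(X)²·P(T)²·P(DE₂) / (P(D₂)³·P(B₂)) = (0.24)²·(0.025)²·(0.68) / ((0.013)³·(0.013)) = 857
ΔG = RT ln(Q_p/K_p) = (8.314 J mol⁻¹ K⁻¹)(500 K) × ln(857/4400)
   = (4.157 kJ/mol)(-1.636) = -6.80 kJ/mol
ΔG < 0, so the forward reaction is spontaneous (proceeds forward).

ΔG = -6.80 kJ/mol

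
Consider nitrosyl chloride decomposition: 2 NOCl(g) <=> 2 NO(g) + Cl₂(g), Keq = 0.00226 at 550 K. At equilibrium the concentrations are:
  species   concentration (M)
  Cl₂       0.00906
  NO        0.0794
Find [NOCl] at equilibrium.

[NOCl] = 0.159 M

At equilibrium, Keq = [NO]²·[Cl₂] / [NOCl]² = 0.00226.
(0.0794)²·(0.00906) / ([NOCl])² = 0.00226
[NOCl]² = 0.0253 ⇒ [NOCl] = 0.159 M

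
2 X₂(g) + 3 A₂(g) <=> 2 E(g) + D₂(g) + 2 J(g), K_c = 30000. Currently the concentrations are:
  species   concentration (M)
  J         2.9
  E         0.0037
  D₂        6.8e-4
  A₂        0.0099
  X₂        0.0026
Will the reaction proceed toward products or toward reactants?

in the forward direction

Q_c = [E]²·[D₂]·[J]² / ([X₂]²·[A₂]³) = (0.0037)²·(6.8e-4)·(2.9)² / ((0.0026)²·(0.0099)³) = 12000
Q_c = 12000 < K_c = 30000, so the forward reaction proceeds.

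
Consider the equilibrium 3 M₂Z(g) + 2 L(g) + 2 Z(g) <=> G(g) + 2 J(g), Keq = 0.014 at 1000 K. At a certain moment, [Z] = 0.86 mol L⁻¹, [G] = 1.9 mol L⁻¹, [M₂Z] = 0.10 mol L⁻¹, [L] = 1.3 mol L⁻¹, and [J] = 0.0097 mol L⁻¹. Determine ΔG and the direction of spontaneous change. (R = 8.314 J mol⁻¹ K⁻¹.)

Q = [G]·[J]² / ([M₂Z]³·[L]²·[Z]²) = (1.9)·(0.0097)² / ((0.10)³·(1.3)²·(0.86)²) = 0.143
ΔG = RT ln(Q/Keq) = (8.314 J mol⁻¹ K⁻¹)(1000 K) × ln(0.143/0.014)
   = (8.314 kJ/mol)(2.324) = 19.3 kJ/mol
ΔG > 0, so the forward reaction is non-spontaneous (proceeds in reverse).

ΔG = 19.3 kJ/mol; the forward reaction is non-spontaneous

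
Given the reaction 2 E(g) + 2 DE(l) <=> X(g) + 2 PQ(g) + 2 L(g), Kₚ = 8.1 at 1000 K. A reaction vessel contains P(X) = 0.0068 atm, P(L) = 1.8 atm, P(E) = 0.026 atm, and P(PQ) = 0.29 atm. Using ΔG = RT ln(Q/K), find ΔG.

ΔG = -9.01 kJ/mol

(DE is a pure liquid — omitted from Qₚ.)
Qₚ = P(X)·P(PQ)²·P(L)² / P(E)² = (0.0068)·(0.29)²·(1.8)² / (0.026)² = 2.74
ΔG = RT ln(Qₚ/Kₚ) = (8.314 J mol⁻¹ K⁻¹)(1000 K) × ln(2.74/8.1)
   = (8.314 kJ/mol)(-1.084) = -9.01 kJ/mol
ΔG < 0, so the forward reaction is spontaneous (proceeds forward).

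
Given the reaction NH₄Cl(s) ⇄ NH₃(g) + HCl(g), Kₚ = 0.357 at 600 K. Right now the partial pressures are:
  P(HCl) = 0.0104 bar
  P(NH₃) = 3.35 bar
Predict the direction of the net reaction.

(NH₄Cl is a pure solid — omitted from Qₚ.)
Qₚ = P(NH₃)·P(HCl) = (3.35)·(0.0104) = 0.0348
Qₚ = 0.0348 < Kₚ = 0.357, so the forward reaction proceeds.

forward (toward products)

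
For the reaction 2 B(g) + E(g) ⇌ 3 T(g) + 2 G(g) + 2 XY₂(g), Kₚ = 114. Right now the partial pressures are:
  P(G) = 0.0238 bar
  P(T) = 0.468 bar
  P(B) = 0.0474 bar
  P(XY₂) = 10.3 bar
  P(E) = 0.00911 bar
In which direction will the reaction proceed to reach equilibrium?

Qₚ = P(T)³·P(G)²·P(XY₂)² / (P(B)²·P(E)) = (0.468)³·(0.0238)²·(10.3)² / ((0.0474)²·(0.00911)) = 301
Qₚ = 301 > Kₚ = 114, so the reverse reaction proceeds.

to the left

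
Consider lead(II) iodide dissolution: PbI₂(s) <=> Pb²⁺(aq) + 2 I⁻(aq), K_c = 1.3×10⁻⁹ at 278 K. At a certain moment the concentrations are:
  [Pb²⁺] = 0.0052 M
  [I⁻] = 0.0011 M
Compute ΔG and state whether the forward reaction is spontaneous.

ΔG = 3.64 kJ/mol; the forward reaction is non-spontaneous

(PbI₂ is a pure solid — omitted from Q_c.)
Q_c = [Pb²⁺]·[I⁻]² = (0.0052)·(0.0011)² = 6.29×10⁻⁹
ΔG = RT ln(Q_c/K_c) = (8.314 J mol⁻¹ K⁻¹)(278 K) × ln(6.29×10⁻⁹/1.3×10⁻⁹)
   = (2.311 kJ/mol)(1.577) = 3.64 kJ/mol
ΔG > 0, so the forward reaction is non-spontaneous (proceeds in reverse).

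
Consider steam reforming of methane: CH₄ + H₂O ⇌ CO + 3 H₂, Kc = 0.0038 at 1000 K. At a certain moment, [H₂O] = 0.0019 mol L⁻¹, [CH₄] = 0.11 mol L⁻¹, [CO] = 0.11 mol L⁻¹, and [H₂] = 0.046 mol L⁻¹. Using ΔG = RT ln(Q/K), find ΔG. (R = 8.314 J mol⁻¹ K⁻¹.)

Qc = [CO]·[H₂]³ / ([CH₄]·[H₂O]) = (0.11)·(0.046)³ / ((0.11)·(0.0019)) = 0.0512
ΔG = RT ln(Qc/Kc) = (8.314 J mol⁻¹ K⁻¹)(1000 K) × ln(0.0512/0.0038)
   = (8.314 kJ/mol)(2.601) = 21.6 kJ/mol
ΔG > 0, so the forward reaction is non-spontaneous (proceeds in reverse).

ΔG = 21.6 kJ/mol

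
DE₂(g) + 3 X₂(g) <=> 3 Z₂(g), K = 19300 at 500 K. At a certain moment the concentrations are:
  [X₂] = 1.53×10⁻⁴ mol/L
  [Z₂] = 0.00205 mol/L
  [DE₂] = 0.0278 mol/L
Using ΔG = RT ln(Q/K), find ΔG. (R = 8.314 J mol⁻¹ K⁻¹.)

Q = [Z₂]³ / ([DE₂]·[X₂]³) = (0.00205)³ / ((0.0278)·(1.53×10⁻⁴)³) = 86500
ΔG = RT ln(Q/K) = (8.314 J mol⁻¹ K⁻¹)(500 K) × ln(86500/19300)
   = (4.157 kJ/mol)(1.500) = 6.24 kJ/mol
ΔG > 0, so the forward reaction is non-spontaneous (proceeds in reverse).

ΔG = 6.24 kJ/mol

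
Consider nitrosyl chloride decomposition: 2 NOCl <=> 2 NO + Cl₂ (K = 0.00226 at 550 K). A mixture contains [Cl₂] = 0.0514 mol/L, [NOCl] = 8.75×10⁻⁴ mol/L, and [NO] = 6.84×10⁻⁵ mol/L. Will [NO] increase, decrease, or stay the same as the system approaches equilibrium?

Q = [NO]²·[Cl₂] / [NOCl]² = (6.84×10⁻⁵)²·(0.0514) / (8.75×10⁻⁴)² = 3.14×10⁻⁴
Q = 3.14×10⁻⁴ < K = 0.00226: net forward reaction.
NO is a product, so it increases.

increase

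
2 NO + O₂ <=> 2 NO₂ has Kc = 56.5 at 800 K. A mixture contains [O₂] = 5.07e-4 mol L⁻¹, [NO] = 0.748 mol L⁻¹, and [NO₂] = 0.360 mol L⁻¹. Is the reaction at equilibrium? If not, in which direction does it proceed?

Qc = [NO₂]² / ([NO]²·[O₂]) = (0.360)² / ((0.748)²·(5.07e-4)) = 457
Qc = 457 > Kc = 56.5, so the reverse reaction proceeds.

in the reverse direction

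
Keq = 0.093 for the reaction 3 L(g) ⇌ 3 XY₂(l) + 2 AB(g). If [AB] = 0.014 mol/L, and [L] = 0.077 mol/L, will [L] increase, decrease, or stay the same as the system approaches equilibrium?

(XY₂ is a pure liquid — omitted from Q.)
Q = [AB]² / [L]³ = (0.014)² / (0.077)³ = 0.43
Q = 0.43 > Keq = 0.093: net reverse reaction.
L is a reactant, so it increases.

increase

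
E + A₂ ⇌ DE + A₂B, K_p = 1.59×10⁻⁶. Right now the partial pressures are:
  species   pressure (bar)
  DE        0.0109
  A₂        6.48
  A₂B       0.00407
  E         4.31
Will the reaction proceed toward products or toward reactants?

Q_p = P(DE)·P(A₂B) / (P(E)·P(A₂)) = (0.0109)·(0.00407) / ((4.31)·(6.48)) = 1.59×10⁻⁶
Q_p = 1.59×10⁻⁶ = K_p, so the system is already at equilibrium.

at equilibrium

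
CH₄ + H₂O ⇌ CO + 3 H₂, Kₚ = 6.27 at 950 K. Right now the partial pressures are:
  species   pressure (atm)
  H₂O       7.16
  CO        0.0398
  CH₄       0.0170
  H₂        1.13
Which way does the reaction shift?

Qₚ = P(CO)·P(H₂)³ / (P(CH₄)·P(H₂O)) = (0.0398)·(1.13)³ / ((0.0170)·(7.16)) = 0.472
Qₚ = 0.472 < Kₚ = 6.27, so the forward reaction proceeds.

toward products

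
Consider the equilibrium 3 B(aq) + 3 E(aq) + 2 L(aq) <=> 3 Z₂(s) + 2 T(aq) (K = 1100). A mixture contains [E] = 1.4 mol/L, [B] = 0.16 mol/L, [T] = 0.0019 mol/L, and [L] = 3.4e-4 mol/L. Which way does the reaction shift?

(Z₂ is a pure solid — omitted from Q.)
Q = [T]² / ([B]³·[E]³·[L]²) = (0.0019)² / ((0.16)³·(1.4)³·(3.4e-4)²) = 2800
Q = 2800 > K = 1100, so the reverse reaction proceeds.

reverse (toward reactants)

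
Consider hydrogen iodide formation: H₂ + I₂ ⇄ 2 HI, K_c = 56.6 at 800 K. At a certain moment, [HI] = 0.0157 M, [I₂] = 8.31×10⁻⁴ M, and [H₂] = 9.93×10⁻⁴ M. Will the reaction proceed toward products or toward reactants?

Q_c = [HI]² / ([H₂]·[I₂]) = (0.0157)² / ((9.93×10⁻⁴)·(8.31×10⁻⁴)) = 299
Q_c = 299 > K_c = 56.6, so the reverse reaction proceeds.

in the reverse direction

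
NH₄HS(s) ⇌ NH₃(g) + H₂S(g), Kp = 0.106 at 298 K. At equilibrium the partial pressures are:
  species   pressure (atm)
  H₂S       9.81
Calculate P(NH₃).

(NH₄HS is a pure solid — omitted from Kp.)
At equilibrium, Kp = P(NH₃)·P(H₂S) = 0.106.
(P(NH₃))·(9.81) = 0.106
P(NH₃) = 0.0108 atm

P(NH₃) = 0.0108 atm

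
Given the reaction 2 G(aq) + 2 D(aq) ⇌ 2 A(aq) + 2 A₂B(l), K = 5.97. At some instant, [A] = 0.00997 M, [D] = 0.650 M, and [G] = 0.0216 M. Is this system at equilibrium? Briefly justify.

no; Q < K, reaction proceeds forward

(A₂B is a pure liquid — omitted from Q.)
Q = [A]² / ([G]²·[D]²) = (0.00997)² / ((0.0216)²·(0.650)²) = 0.504
Q = 0.504 < K = 5.97: net forward reaction.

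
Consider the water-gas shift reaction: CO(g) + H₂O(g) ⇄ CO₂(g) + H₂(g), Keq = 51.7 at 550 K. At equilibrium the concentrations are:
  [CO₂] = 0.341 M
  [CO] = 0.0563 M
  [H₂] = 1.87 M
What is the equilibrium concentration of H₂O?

[H₂O] = 0.219 M

At equilibrium, Keq = [CO₂]·[H₂] / ([CO]·[H₂O]) = 51.7.
(0.341)·(1.87) / ((0.0563)·([H₂O])) = 51.7
[H₂O] = 0.219 M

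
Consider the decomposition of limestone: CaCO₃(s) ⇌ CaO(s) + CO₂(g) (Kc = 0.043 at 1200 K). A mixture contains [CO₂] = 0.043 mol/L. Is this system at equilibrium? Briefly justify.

(CaCO₃, CaO are pure solids — omitted from Qc.)
Qc = [CO₂] = 0.043
Qc = 0.043 = Kc; the system is at equilibrium.

yes, at equilibrium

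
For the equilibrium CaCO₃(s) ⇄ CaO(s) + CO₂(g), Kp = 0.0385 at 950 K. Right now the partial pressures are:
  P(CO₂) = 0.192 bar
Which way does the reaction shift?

(CaCO₃, CaO are pure solids — omitted from Qp.)
Qp = P(CO₂) = 0.192
Qp = 0.192 > Kp = 0.0385, so the reverse reaction proceeds.

to the left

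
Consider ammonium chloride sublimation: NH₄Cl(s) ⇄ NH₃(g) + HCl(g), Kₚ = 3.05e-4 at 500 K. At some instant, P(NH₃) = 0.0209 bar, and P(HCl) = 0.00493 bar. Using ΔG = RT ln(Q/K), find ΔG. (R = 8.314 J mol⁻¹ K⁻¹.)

ΔG = -4.51 kJ/mol

(NH₄Cl is a pure solid — omitted from Qₚ.)
Qₚ = P(NH₃)·P(HCl) = (0.0209)·(0.00493) = 1.03e-4
ΔG = RT ln(Qₚ/Kₚ) = (8.314 J mol⁻¹ K⁻¹)(500 K) × ln(1.03e-4/3.05e-4)
   = (4.157 kJ/mol)(-1.086) = -4.51 kJ/mol
ΔG < 0, so the forward reaction is spontaneous (proceeds forward).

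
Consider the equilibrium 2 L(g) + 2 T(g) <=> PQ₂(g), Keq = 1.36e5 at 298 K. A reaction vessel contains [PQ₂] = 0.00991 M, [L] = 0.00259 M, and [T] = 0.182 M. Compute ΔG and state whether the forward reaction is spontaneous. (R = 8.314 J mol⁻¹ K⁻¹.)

ΔG = -2.76 kJ/mol; the forward reaction is spontaneous

Q = [PQ₂] / ([L]²·[T]²) = (0.00991) / ((0.00259)²·(0.182)²) = 44600
ΔG = RT ln(Q/Keq) = (8.314 J mol⁻¹ K⁻¹)(298 K) × ln(44600/1.36e5)
   = (2.478 kJ/mol)(-1.115) = -2.76 kJ/mol
ΔG < 0, so the forward reaction is spontaneous (proceeds forward).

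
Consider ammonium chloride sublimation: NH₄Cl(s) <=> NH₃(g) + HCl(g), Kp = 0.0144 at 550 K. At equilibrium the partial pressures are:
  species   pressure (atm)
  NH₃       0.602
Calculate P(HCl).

(NH₄Cl is a pure solid — omitted from Kp.)
At equilibrium, Kp = P(NH₃)·P(HCl) = 0.0144.
(0.602)·(P(HCl)) = 0.0144
P(HCl) = 0.0239 atm

P(HCl) = 0.0239 atm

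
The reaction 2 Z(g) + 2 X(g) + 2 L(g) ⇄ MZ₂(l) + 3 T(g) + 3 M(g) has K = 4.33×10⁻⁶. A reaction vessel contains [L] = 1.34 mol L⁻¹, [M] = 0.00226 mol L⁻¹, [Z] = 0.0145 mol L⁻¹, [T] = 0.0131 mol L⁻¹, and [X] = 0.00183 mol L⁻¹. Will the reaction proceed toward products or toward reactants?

reverse (toward reactants)

(MZ₂ is a pure liquid — omitted from Q.)
Q = [T]³·[M]³ / ([Z]²·[X]²·[L]²) = (0.0131)³·(0.00226)³ / ((0.0145)²·(0.00183)²·(1.34)²) = 2.05×10⁻⁵
Q = 2.05×10⁻⁵ > K = 4.33×10⁻⁶, so the reverse reaction proceeds.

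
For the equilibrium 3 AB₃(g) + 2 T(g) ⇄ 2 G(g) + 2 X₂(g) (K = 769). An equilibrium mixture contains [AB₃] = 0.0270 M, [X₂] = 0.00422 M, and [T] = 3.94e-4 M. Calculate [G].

At equilibrium, K = [G]²·[X₂]² / ([AB₃]³·[T]²) = 769.
([G])²·(0.00422)² / ((0.0270)³·(3.94e-4)²) = 769
[G]² = 1.32e-4 ⇒ [G] = 0.0115 M

[G] = 0.0115 M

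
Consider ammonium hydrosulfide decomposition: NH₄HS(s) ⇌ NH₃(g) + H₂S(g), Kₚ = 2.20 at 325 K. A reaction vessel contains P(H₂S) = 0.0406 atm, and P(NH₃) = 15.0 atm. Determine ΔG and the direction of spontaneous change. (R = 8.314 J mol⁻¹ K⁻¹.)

ΔG = -3.47 kJ/mol; the forward reaction is spontaneous

(NH₄HS is a pure solid — omitted from Qₚ.)
Qₚ = P(NH₃)·P(H₂S) = (15.0)·(0.0406) = 0.609
ΔG = RT ln(Qₚ/Kₚ) = (8.314 J mol⁻¹ K⁻¹)(325 K) × ln(0.609/2.20)
   = (2.702 kJ/mol)(-1.284) = -3.47 kJ/mol
ΔG < 0, so the forward reaction is spontaneous (proceeds forward).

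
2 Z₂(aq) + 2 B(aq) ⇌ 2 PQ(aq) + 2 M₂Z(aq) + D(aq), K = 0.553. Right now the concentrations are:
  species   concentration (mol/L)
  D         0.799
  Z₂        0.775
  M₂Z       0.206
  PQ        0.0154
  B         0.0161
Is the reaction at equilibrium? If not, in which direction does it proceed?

to the right

Q = [PQ]²·[M₂Z]²·[D] / ([Z₂]²·[B]²) = (0.0154)²·(0.206)²·(0.799) / ((0.775)²·(0.0161)²) = 0.0516
Q = 0.0516 < K = 0.553, so the forward reaction proceeds.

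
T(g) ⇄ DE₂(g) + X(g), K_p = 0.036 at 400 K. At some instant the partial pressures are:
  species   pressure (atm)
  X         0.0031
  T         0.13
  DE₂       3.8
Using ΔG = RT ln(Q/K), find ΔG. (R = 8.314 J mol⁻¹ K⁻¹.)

ΔG = 3.07 kJ/mol

Q_p = P(DE₂)·P(X) / P(T) = (3.8)·(0.0031) / (0.13) = 0.0906
ΔG = RT ln(Q_p/K_p) = (8.314 J mol⁻¹ K⁻¹)(400 K) × ln(0.0906/0.036)
   = (3.326 kJ/mol)(0.9229) = 3.07 kJ/mol
ΔG > 0, so the forward reaction is non-spontaneous (proceeds in reverse).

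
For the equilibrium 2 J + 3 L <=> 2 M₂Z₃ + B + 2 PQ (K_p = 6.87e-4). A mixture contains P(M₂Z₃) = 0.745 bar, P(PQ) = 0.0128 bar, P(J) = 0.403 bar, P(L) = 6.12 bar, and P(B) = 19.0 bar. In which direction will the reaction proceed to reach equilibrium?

Q_p = P(M₂Z₃)²·P(B)·P(PQ)² / (P(J)²·P(L)³) = (0.745)²·(19.0)·(0.0128)² / ((0.403)²·(6.12)³) = 4.64e-5
Q_p = 4.64e-5 < K_p = 6.87e-4, so the forward reaction proceeds.

in the forward direction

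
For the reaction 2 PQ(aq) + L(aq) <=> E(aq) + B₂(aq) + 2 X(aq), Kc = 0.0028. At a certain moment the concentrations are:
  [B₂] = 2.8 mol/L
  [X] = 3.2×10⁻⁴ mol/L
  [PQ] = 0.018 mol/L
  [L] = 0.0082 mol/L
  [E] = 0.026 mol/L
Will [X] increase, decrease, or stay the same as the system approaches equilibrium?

stay the same

Qc = [E]·[B₂]·[X]² / ([PQ]²·[L]) = (0.026)·(2.8)·(3.2×10⁻⁴)² / ((0.018)²·(0.0082)) = 0.0028
Qc = 0.0028 = Kc; the system is at equilibrium.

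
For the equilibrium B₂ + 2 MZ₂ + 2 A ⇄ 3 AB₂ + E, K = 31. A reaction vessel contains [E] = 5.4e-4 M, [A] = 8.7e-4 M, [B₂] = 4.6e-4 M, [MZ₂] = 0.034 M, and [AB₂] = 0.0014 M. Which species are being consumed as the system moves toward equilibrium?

B₂, MZ₂, A (reactants)

Q = [AB₂]³·[E] / ([B₂]·[MZ₂]²·[A]²) = (0.0014)³·(5.4e-4) / ((4.6e-4)·(0.034)²·(8.7e-4)²) = 3.7
Q = 3.7 < K = 31: net forward reaction.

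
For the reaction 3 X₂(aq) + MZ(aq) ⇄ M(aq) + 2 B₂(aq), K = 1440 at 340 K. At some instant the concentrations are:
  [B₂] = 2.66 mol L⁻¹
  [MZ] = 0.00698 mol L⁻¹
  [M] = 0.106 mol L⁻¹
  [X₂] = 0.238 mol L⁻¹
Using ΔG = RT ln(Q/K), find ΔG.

Q = [M]·[B₂]² / ([X₂]³·[MZ]) = (0.106)·(2.66)² / ((0.238)³·(0.00698)) = 7970
ΔG = RT ln(Q/K) = (8.314 J mol⁻¹ K⁻¹)(340 K) × ln(7970/1440)
   = (2.827 kJ/mol)(1.711) = 4.84 kJ/mol
ΔG > 0, so the forward reaction is non-spontaneous (proceeds in reverse).

ΔG = 4.84 kJ/mol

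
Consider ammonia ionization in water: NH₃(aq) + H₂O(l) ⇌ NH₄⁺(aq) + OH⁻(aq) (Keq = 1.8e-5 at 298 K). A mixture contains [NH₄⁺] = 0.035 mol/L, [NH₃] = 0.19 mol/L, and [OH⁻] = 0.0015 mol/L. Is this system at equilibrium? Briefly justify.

(H₂O is a pure liquid — omitted from Q.)
Q = [NH₄⁺]·[OH⁻] / [NH₃] = (0.035)·(0.0015) / (0.19) = 2.8e-4
Q = 2.8e-4 > Keq = 1.8e-5: net reverse reaction.

no; Q > K, reaction proceeds in reverse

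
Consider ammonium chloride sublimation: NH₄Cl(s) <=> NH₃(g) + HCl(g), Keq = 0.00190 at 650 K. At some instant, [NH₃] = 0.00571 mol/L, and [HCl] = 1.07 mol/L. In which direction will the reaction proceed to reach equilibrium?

(NH₄Cl is a pure solid — omitted from Q.)
Q = [NH₃]·[HCl] = (0.00571)·(1.07) = 0.00611
Q = 0.00611 > Keq = 0.00190, so the reverse reaction proceeds.

in the reverse direction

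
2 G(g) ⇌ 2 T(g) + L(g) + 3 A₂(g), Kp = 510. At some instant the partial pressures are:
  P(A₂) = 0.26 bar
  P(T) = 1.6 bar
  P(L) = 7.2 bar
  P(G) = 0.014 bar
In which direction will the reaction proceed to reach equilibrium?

Qp = P(T)²·P(L)·P(A₂)³ / P(G)² = (1.6)²·(7.2)·(0.26)³ / (0.014)² = 1700
Qp = 1700 > Kp = 510, so the reverse reaction proceeds.

in the reverse direction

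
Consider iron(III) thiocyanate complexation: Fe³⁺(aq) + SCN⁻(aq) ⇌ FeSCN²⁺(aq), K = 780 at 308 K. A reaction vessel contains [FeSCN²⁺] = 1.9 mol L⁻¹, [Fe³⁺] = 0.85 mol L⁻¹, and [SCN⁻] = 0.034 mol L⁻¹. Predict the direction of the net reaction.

forward (toward products)

Q = [FeSCN²⁺] / ([Fe³⁺]·[SCN⁻]) = (1.9) / ((0.85)·(0.034)) = 66
Q = 66 < K = 780, so the forward reaction proceeds.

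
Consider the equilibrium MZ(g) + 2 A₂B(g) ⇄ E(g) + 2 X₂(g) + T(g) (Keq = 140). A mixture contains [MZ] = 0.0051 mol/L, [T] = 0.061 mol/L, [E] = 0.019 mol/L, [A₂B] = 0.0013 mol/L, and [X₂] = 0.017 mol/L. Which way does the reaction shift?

Q = [E]·[X₂]²·[T] / ([MZ]·[A₂B]²) = (0.019)·(0.017)²·(0.061) / ((0.0051)·(0.0013)²) = 39
Q = 39 < Keq = 140, so the forward reaction proceeds.

in the forward direction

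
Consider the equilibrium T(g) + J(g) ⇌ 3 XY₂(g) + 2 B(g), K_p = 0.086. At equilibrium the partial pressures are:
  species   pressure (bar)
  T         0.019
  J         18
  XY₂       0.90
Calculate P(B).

At equilibrium, K_p = P(XY₂)³·P(B)² / (P(T)·P(J)) = 0.086.
(0.90)³·(P(B))² / ((0.019)·(18)) = 0.086
P(B)² = 0.0403 ⇒ P(B) = 0.20 bar

P(B) = 0.20 bar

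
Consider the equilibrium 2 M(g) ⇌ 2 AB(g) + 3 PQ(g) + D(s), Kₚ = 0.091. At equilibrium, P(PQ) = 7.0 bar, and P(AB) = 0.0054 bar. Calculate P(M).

(D is a pure solid — omitted from Kₚ.)
At equilibrium, Kₚ = P(AB)²·P(PQ)³ / P(M)² = 0.091.
(0.0054)²·(7.0)³ / (P(M))² = 0.091
P(M)² = 0.110 ⇒ P(M) = 0.33 bar

P(M) = 0.33 bar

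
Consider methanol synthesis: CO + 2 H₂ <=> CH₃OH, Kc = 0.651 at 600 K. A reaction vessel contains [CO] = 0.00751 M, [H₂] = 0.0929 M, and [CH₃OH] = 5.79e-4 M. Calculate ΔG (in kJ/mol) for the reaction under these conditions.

Qc = [CH₃OH] / ([CO]·[H₂]²) = (5.79e-4) / ((0.00751)·(0.0929)²) = 8.93
ΔG = RT ln(Qc/Kc) = (8.314 J mol⁻¹ K⁻¹)(600 K) × ln(8.93/0.651)
   = (4.988 kJ/mol)(2.619) = 13.1 kJ/mol
ΔG > 0, so the forward reaction is non-spontaneous (proceeds in reverse).

ΔG = 13.1 kJ/mol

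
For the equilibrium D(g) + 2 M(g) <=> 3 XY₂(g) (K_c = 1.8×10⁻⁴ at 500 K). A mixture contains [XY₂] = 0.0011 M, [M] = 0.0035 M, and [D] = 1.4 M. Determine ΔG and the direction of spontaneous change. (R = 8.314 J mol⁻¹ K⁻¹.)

Q_c = [XY₂]³ / ([D]·[M]²) = (0.0011)³ / ((1.4)·(0.0035)²) = 7.76×10⁻⁵
ΔG = RT ln(Q_c/K_c) = (8.314 J mol⁻¹ K⁻¹)(500 K) × ln(7.76×10⁻⁵/1.8×10⁻⁴)
   = (4.157 kJ/mol)(-0.8414) = -3.50 kJ/mol
ΔG < 0, so the forward reaction is spontaneous (proceeds forward).

ΔG = -3.50 kJ/mol; the forward reaction is spontaneous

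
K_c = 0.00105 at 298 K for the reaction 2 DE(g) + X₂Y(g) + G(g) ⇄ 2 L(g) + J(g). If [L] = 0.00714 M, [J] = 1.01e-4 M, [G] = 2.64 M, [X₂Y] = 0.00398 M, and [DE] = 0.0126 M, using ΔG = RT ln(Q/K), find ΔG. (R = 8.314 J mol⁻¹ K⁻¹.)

Q_c = [L]²·[J] / ([DE]²·[X₂Y]·[G]) = (0.00714)²·(1.01e-4) / ((0.0126)²·(0.00398)·(2.64)) = 0.00309
ΔG = RT ln(Q_c/K_c) = (8.314 J mol⁻¹ K⁻¹)(298 K) × ln(0.00309/0.00105)
   = (2.478 kJ/mol)(1.079) = 2.67 kJ/mol
ΔG > 0, so the forward reaction is non-spontaneous (proceeds in reverse).

ΔG = 2.67 kJ/mol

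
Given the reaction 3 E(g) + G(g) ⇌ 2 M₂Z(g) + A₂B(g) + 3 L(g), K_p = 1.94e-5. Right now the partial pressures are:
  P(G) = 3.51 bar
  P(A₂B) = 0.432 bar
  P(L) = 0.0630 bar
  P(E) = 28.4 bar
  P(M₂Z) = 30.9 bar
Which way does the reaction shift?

toward products

Q_p = P(M₂Z)²·P(A₂B)·P(L)³ / (P(E)³·P(G)) = (30.9)²·(0.432)·(0.0630)³ / ((28.4)³·(3.51)) = 1.28e-6
Q_p = 1.28e-6 < K_p = 1.94e-5, so the forward reaction proceeds.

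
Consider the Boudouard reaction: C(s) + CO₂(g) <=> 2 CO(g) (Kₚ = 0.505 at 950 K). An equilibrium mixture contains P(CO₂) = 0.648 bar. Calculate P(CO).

P(CO) = 0.572 bar

(C is a pure solid — omitted from Kₚ.)
At equilibrium, Kₚ = P(CO)² / P(CO₂) = 0.505.
(P(CO))² / (0.648) = 0.505
P(CO)² = 0.327 ⇒ P(CO) = 0.572 bar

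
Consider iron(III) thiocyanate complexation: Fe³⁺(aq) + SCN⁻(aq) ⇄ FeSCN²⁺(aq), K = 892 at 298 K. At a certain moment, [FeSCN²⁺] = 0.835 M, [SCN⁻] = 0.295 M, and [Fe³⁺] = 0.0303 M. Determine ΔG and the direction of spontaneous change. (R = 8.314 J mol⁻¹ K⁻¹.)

Q = [FeSCN²⁺] / ([Fe³⁺]·[SCN⁻]) = (0.835) / ((0.0303)·(0.295)) = 93.4
ΔG = RT ln(Q/K) = (8.314 J mol⁻¹ K⁻¹)(298 K) × ln(93.4/892)
   = (2.478 kJ/mol)(-2.257) = -5.59 kJ/mol
ΔG < 0, so the forward reaction is spontaneous (proceeds forward).

ΔG = -5.59 kJ/mol; the forward reaction is spontaneous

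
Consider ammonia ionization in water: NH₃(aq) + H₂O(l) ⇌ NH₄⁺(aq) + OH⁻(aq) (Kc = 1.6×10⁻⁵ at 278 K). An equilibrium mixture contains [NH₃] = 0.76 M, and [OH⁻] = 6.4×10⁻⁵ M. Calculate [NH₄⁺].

[NH₄⁺] = 0.19 M

(H₂O is a pure liquid — omitted from Kc.)
At equilibrium, Kc = [NH₄⁺]·[OH⁻] / [NH₃] = 1.6×10⁻⁵.
([NH₄⁺])·(6.4×10⁻⁵) / (0.76) = 1.6×10⁻⁵
[NH₄⁺] = 0.190 = 0.19 M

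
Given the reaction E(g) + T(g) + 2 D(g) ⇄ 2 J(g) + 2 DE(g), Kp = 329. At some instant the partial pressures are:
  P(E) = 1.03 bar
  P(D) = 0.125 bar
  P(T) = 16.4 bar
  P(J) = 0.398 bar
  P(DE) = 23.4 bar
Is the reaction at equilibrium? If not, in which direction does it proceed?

Qp = P(J)²·P(DE)² / (P(E)·P(T)·P(D)²) = (0.398)²·(23.4)² / ((1.03)·(16.4)·(0.125)²) = 329
Qp = 329 = Kp, so the system is already at equilibrium.

at equilibrium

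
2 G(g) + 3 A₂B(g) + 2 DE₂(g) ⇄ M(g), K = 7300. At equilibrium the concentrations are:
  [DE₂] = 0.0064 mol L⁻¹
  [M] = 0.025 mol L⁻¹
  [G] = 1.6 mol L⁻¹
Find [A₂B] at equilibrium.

At equilibrium, K = [M] / ([G]²·[A₂B]³·[DE₂]²) = 7300.
(0.025) / ((1.6)²·([A₂B])³·(0.0064)²) = 7300
[A₂B]³ = 0.0327 ⇒ [A₂B] = 0.32 mol L⁻¹

[A₂B] = 0.32 mol L⁻¹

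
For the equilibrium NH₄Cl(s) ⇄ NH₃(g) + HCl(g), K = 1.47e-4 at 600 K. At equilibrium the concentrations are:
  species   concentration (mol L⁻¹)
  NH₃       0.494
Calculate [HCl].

(NH₄Cl is a pure solid — omitted from K.)
At equilibrium, K = [NH₃]·[HCl] = 1.47e-4.
(0.494)·([HCl]) = 1.47e-4
[HCl] = 2.98e-4 mol L⁻¹

[HCl] = 2.98e-4 mol L⁻¹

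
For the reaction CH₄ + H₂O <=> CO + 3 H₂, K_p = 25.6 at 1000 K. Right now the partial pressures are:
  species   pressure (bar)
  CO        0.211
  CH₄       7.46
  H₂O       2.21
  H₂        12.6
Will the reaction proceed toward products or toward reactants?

at equilibrium

Q_p = P(CO)·P(H₂)³ / (P(CH₄)·P(H₂O)) = (0.211)·(12.6)³ / ((7.46)·(2.21)) = 25.6
Q_p = 25.6 = K_p, so the system is already at equilibrium.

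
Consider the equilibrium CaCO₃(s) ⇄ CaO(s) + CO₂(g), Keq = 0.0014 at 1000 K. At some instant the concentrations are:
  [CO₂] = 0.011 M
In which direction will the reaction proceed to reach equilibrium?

to the left

(CaCO₃, CaO are pure solids — omitted from Q.)
Q = [CO₂] = 0.011
Q = 0.011 > Keq = 0.0014, so the reverse reaction proceeds.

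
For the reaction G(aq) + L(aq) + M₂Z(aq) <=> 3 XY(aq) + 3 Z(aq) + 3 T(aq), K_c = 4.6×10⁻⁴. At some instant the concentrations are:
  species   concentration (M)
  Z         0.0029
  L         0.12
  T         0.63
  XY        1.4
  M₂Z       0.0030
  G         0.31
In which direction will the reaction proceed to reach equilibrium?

forward (toward products)

Q_c = [XY]³·[Z]³·[T]³ / ([G]·[L]·[M₂Z]) = (1.4)³·(0.0029)³·(0.63)³ / ((0.31)·(0.12)·(0.0030)) = 1.5×10⁻⁴
Q_c = 1.5×10⁻⁴ < K_c = 4.6×10⁻⁴, so the forward reaction proceeds.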